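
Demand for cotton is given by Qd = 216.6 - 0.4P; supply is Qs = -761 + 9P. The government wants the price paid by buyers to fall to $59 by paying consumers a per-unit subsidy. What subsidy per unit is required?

Required subsidy s = $47 per unit

At a buyer price of 59, quantity demanded is 216.6 − 0.4·59 = 193.
Sellers supply 193 only when they receive Ps with -761 + 9·Ps = 193, i.e. Ps = 106.
s = Ps − Pb = 106 − 59 = 47.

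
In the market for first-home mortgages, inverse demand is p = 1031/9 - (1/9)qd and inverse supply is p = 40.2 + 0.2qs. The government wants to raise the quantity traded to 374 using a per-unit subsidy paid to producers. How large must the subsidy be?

At q = 374, from the demand curve buyers pay pb = 1031/9 − (1/9)·374 = 73; from the supply curve sellers need ps = 40.2 + 0.2·374 = 115.
The subsidy must fill the gap: s = ps − pb = 115 − 73 = 42.

Required subsidy s = 42 per unit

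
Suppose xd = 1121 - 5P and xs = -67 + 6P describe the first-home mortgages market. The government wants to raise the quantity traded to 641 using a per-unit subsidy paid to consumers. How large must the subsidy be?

At x = 641, invert demand for the buyer price: Pb = (1121 − 641)/5 = 96; invert supply for the seller price: Ps = (641 − (-67))/6 = 118.
The subsidy must fill the gap: s = Ps − Pb = 118 − 96 = 22.

Required subsidy s = 22 per unit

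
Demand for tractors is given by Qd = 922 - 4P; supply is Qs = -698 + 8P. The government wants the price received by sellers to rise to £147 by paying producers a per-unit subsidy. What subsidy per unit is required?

Required subsidy s = £36 per unit

At a seller price of 147, quantity supplied is -698 + 8·147 = 478.
Buyers absorb 478 only when they pay Pb with 922 − 4·Pb = 478, i.e. Pb = 111.
s = Ps − Pb = 147 − 111 = 36.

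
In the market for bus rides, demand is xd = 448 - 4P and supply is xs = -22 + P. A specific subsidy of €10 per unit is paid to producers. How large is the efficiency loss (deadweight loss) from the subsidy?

Pre-subsidy: 448 - 4P = -22 + P gives P* = 94, x* = 72.
With the subsidy, sellers receive Ps = Pb + 10 for each unit, where Pb is the price buyers pay.
Supply in terms of Pb becomes xs = -22 + 1(Pb + 10) = -12 + Pb. Setting this equal to demand: 448 - 4Pb = -12 + Pb, so Pb = 92.
Sellers receive Ps = 92 + 10 = 102; x' = 448 − 4·92 = 80.
The subsidy expands output by 80 − 72 = 8 past the efficient level; on those units the gap between marginal cost and willingness to pay runs from 0 up to 10.
DWL = ½ × 10 × 8 = 40.

Deadweight loss = €40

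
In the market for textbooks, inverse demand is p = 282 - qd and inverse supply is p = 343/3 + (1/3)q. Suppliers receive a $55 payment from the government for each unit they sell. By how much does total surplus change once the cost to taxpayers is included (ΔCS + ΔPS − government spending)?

Pre-subsidy: 282 - q = 343/3 + (1/3)q gives q* = 125.75 and p* = 156.25.
With the subsidy, sellers receive ps = pb + 55 for each unit, where pb is the price buyers pay.
On the curves, pb = 282 - q and ps = 343/3 + (1/3)q; the wedge ps − pb = 55 gives 343/3 + (1/3)q − (282 - q) = 55, so q' = 167.
Then pb = 282 − 1·167 = 115 and ps = 343/3 + (1/3)·167 = 170.
ΔCS = ½(125.75 + 167)(156.25 − 115) = 6037.96875; ΔPS = ½(125.75 + 167)(170 − 156.25) = 2012.65625.
Government spending = 55 × 167 = 9185.
Net change = 6037.96875 + 2012.65625 − 9185 = -1134.375. The loss equals the DWL triangle ½·55·41.25.

Net change in total surplus = -$1134.375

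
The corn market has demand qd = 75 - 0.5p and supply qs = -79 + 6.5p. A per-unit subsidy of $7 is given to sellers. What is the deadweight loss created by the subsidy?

Pre-subsidy: 75 - 0.5p = -79 + 6.5p gives p* = 22, q* = 64.
With the subsidy, sellers receive ps = pb + 7 for each unit, where pb is the price buyers pay.
Supply in terms of pb becomes qs = -79 + 6.5(pb + 7) = -33.5 + 6.5pb. Setting this equal to demand: 75 - 0.5pb = -33.5 + 6.5pb, so pb = 15.5.
Sellers receive ps = 15.5 + 7 = 22.5; q' = 75 − 0.5·15.5 = 67.25.
The subsidy expands output by 67.25 − 64 = 3.25 past the efficient level; on those units the gap between marginal cost and willingness to pay runs from 0 up to 7.
DWL = ½ × 7 × 3.25 = 11.375.

Deadweight loss = $11.375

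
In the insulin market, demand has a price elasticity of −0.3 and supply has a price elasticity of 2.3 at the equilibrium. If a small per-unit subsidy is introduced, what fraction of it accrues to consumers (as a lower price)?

Consumer share = 23/26

For a small subsidy around the equilibrium, the benefit split depends on the relative slopes, which at a point are proportional to the elasticities.
Buyer share = εs/(εs + |εd|) = 2.3/(2.3 + 0.3) = 23/26; seller share = |εd|/(εs + |εd|) = 3/26.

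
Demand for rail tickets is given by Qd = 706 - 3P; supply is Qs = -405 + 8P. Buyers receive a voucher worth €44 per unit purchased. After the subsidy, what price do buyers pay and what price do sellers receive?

Buyers pay €69; sellers receive €113

Pre-subsidy: 706 - 3P = -405 + 8P gives P* = 101, Q* = 403.
With the rebate, buyers effectively pay Pb = Ps − 44, where Ps is the price sellers receive.
Demand in terms of Ps becomes Qd = 706 − 3(Ps − 44) = 838 - 3Ps. Setting this equal to supply: 838 - 3Ps = -405 + 8Ps, so Ps = 113.
Buyers pay Pb = 113 − 44 = 69; Q' = -405 + 8·113 = 499.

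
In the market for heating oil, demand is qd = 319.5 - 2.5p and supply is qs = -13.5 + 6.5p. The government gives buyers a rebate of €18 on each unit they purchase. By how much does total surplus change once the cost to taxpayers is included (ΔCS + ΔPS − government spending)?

Net change in total surplus = -€292.5

Pre-subsidy: 319.5 - 2.5p = -13.5 + 6.5p gives p* = 37, q* = 227.
With the rebate, buyers effectively pay pb = ps − 18, where ps is the price sellers receive.
Demand in terms of ps becomes qd = 319.5 − 2.5(ps − 18) = 364.5 - 2.5ps. Setting this equal to supply: 364.5 - 2.5ps = -13.5 + 6.5ps, so ps = 42.
Buyers pay pb = 42 − 18 = 24; q' = -13.5 + 6.5·42 = 259.5.
ΔCS = ½(227 + 259.5)(37 − 24) = 3162.25; ΔPS = ½(227 + 259.5)(42 − 37) = 1216.25.
Government spending = 18 × 259.5 = 4671.
Net change = 3162.25 + 1216.25 − 4671 = -292.5. The loss equals the DWL triangle ½·18·32.5.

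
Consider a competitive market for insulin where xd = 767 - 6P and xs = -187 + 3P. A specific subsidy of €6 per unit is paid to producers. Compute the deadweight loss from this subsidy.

Deadweight loss = €36

Pre-subsidy: 767 - 6P = -187 + 3P gives P* = 106, x* = 131.
With the subsidy, sellers receive Ps = Pb + 6 for each unit, where Pb is the price buyers pay.
Supply in terms of Pb becomes xs = -187 + 3(Pb + 6) = -169 + 3Pb. Setting this equal to demand: 767 - 6Pb = -169 + 3Pb, so Pb = 104.
Sellers receive Ps = 104 + 6 = 110; x' = 767 − 6·104 = 143.
The subsidy expands output by 143 − 131 = 12 past the efficient level; on those units the gap between marginal cost and willingness to pay runs from 0 up to 6.
DWL = ½ × 6 × 12 = 36.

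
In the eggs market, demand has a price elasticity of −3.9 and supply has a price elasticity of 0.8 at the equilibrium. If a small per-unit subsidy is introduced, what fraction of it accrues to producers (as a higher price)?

For a small subsidy around the equilibrium, the benefit split depends on the relative slopes, which at a point are proportional to the elasticities.
Buyer share = εs/(εs + |εd|) = 0.8/(0.8 + 3.9) = 8/47; seller share = |εd|/(εs + |εd|) = 39/47.
So producers capture 39/47 of the subsidy.

Producer share = 39/47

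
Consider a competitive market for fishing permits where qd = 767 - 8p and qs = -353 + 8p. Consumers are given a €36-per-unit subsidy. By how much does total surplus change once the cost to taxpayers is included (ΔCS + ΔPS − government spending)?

Pre-subsidy: 767 - 8p = -353 + 8p gives p* = 70, q* = 207.
With the rebate, buyers effectively pay pb = ps − 36, where ps is the price sellers receive.
Demand in terms of ps becomes qd = 767 − 8(ps − 36) = 1055 - 8ps. Setting this equal to supply: 1055 - 8ps = -353 + 8ps, so ps = 88.
Buyers pay pb = 88 − 36 = 52; q' = -353 + 8·88 = 351.
ΔCS = ½(207 + 351)(70 − 52) = 5022; ΔPS = ½(207 + 351)(88 − 70) = 5022.
Government spending = 36 × 351 = 12636.
Net change = 5022 + 5022 − 12636 = -2592. The loss equals the DWL triangle ½·36·144.

Net change in total surplus = -€2592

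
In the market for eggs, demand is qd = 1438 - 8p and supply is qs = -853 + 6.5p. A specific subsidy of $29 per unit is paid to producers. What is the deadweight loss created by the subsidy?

Pre-subsidy: 1438 - 8p = -853 + 6.5p gives p* = 158, q* = 174.
With the subsidy, sellers receive ps = pb + 29 for each unit, where pb is the price buyers pay.
Supply in terms of pb becomes qs = -853 + 6.5(pb + 29) = -664.5 + 6.5pb. Setting this equal to demand: 1438 - 8pb = -664.5 + 6.5pb, so pb = 145.
Sellers receive ps = 145 + 29 = 174; q' = 1438 − 8·145 = 278.
The subsidy expands output by 278 − 174 = 104 past the efficient level; on those units the gap between marginal cost and willingness to pay runs from 0 up to 29.
DWL = ½ × 29 × 104 = 1508.

Deadweight loss = $1508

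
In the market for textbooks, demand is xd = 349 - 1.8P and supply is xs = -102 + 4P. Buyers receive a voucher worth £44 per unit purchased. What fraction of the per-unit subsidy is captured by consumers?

Consumer share = 20/29

Pre-subsidy: 349 - 1.8P = -102 + 4P gives P* = 2255/29, x* = 6062/29.
With the rebate, buyers effectively pay Pb = Ps − 44, where Ps is the price sellers receive.
Demand in terms of Ps becomes xd = 349 − 1.8(Ps − 44) = 428.2 - 1.8Ps. Setting this equal to supply: 428.2 - 1.8Ps = -102 + 4Ps, so Ps = 2651/29.
Buyers pay Pb = 2651/29 − 44 = 1375/29; x' = -102 + 4·(2651/29) = 7646/29.
Buyers' price falls by P* − Pb = 2255/29 − 1375/29 = 880/29; sellers' price rises by Ps − P* = 2651/29 − 2255/29 = 396/29.
So consumers capture (880/29)/44 = 20/29 of each unit of subsidy.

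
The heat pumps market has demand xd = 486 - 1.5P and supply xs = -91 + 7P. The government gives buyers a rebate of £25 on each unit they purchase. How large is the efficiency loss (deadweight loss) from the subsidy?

Pre-subsidy: 486 - 1.5P = -91 + 7P gives P* = 1154/17, x* = 6531/17.
With the rebate, buyers effectively pay Pb = Ps − 25, where Ps is the price sellers receive.
Demand in terms of Ps becomes xd = 486 − 1.5(Ps − 25) = 523.5 - 1.5Ps. Setting this equal to supply: 523.5 - 1.5Ps = -91 + 7Ps, so Ps = 1229/17.
Buyers pay Pb = 1229/17 − 25 = 804/17; x' = -91 + 7·(1229/17) = 7056/17.
The subsidy expands output by 7056/17 − 6531/17 = 525/17 past the efficient level; on those units the gap between marginal cost and willingness to pay runs from 0 up to 25.
DWL = ½ × 25 × 525/17 = 13125/34.

Deadweight loss = 13125/34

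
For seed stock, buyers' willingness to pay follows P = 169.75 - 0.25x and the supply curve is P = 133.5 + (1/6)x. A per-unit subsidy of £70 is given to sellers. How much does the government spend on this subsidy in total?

Government cost = £17850

Pre-subsidy: 169.75 - 0.25x = 133.5 + (1/6)x gives x* = 87 and P* = 148.
With the subsidy, sellers receive Ps = Pb + 70 for each unit, where Pb is the price buyers pay.
On the curves, Pb = 169.75 - 0.25x and Ps = 133.5 + (1/6)x; the wedge Ps − Pb = 70 gives 133.5 + (1/6)x − (169.75 - 0.25x) = 70, so x' = 255.
Then Pb = 169.75 − 0.25·255 = 106 and Ps = 133.5 + (1/6)·255 = 176.
Government outlay = subsidy × quantity = 70 × 255 = 17850.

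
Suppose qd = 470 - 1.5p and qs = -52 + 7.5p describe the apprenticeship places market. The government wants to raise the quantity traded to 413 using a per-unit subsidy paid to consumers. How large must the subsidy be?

At q = 413, invert demand for the buyer price: pb = (470 − 413)/1.5 = 38; invert supply for the seller price: ps = (413 − (-52))/7.5 = 62.
The subsidy must fill the gap: s = ps − pb = 62 − 38 = 24.

Required subsidy s = 24 per unit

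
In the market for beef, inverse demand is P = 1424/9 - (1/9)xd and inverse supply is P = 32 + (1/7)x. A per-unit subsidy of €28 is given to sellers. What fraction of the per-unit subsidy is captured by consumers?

Consumer share = 0.4375

Pre-subsidy: 1424/9 - (1/9)x = 32 + (1/7)x gives x* = 497 and P* = 103.
With the subsidy, sellers receive Ps = Pb + 28 for each unit, where Pb is the price buyers pay.
On the curves, Pb = 1424/9 - (1/9)x and Ps = 32 + (1/7)x; the wedge Ps − Pb = 28 gives 32 + (1/7)x − (1424/9 - (1/9)x) = 28, so x' = 607.25.
Then Pb = 1424/9 − (1/9)·607.25 = 90.75 and Ps = 32 + (1/7)·607.25 = 118.75.
Buyers' price falls by P* − Pb = 103 − 90.75 = 12.25; sellers' price rises by Ps − P* = 118.75 − 103 = 15.75.
So consumers capture 12.25/28 = 0.4375 of each unit of subsidy.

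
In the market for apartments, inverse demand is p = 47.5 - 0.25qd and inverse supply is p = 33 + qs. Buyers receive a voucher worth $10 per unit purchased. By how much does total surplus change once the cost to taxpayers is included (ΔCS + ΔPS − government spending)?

Pre-subsidy: 47.5 - 0.25q = 33 + q gives q* = 11.6 and p* = 44.6.
With the rebate, buyers effectively pay pb = ps − 10, where ps is the price sellers receive.
On the curves, pb = 47.5 - 0.25q and ps = 33 + q; the wedge ps − pb = 10 gives 33 + q − (47.5 - 0.25q) = 10, so q' = 19.6.
Then pb = 47.5 − 0.25·19.6 = 42.6 and ps = 33 + 1·19.6 = 52.6.
ΔCS = ½(11.6 + 19.6)(44.6 − 42.6) = 31.2; ΔPS = ½(11.6 + 19.6)(52.6 − 44.6) = 124.8.
Government spending = 10 × 19.6 = 196.
Net change = 31.2 + 124.8 − 196 = -40. The loss equals the DWL triangle ½·10·8.

Net change in total surplus = -$40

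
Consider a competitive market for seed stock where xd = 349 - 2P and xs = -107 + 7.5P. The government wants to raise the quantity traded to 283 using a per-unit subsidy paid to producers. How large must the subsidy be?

At x = 283, invert demand for the buyer price: Pb = (349 − 283)/2 = 33; invert supply for the seller price: Ps = (283 − (-107))/7.5 = 52.
The subsidy must fill the gap: s = Ps − Pb = 52 − 33 = 19.

Required subsidy s = 19 per unit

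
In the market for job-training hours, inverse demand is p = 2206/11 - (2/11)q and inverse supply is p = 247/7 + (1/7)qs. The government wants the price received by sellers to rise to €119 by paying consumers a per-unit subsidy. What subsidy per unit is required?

Required subsidy s = €25 per unit

At a seller price of 119, quantity supplied is -247 + 7·119 = 586.
Buyers absorb 586 only when they pay pb = 2206/11 − (2/11)·586 = 94.
s = ps − pb = 119 − 94 = 25.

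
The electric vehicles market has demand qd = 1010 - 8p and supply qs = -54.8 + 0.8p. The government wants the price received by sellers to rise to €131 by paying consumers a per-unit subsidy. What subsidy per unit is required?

At a seller price of 131, quantity supplied is -54.8 + 0.8·131 = 50.
Buyers absorb 50 only when they pay pb with 1010 − 8·pb = 50, i.e. pb = 120.
s = ps − pb = 131 − 120 = 11.

Required subsidy s = €11 per unit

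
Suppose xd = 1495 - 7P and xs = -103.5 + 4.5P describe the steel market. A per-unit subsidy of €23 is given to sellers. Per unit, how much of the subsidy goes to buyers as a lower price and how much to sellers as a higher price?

Buyers gain €9 per unit; sellers gain €14 per unit

Pre-subsidy: 1495 - 7P = -103.5 + 4.5P gives P* = 139, x* = 522.
With the subsidy, sellers receive Ps = Pb + 23 for each unit, where Pb is the price buyers pay.
Supply in terms of Pb becomes xs = -103.5 + 4.5(Pb + 23) = 0 + 4.5Pb. Setting this equal to demand: 1495 - 7Pb = 0 + 4.5Pb, so Pb = 130.
Sellers receive Ps = 130 + 23 = 153; x' = 1495 − 7·130 = 585.
Buyers' price falls by P* − Pb = 139 − 130 = 9; sellers' price rises by Ps − P* = 153 − 139 = 14.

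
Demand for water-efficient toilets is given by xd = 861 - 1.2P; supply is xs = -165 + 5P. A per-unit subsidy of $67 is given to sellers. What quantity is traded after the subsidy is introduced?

x' = 22545/31

Pre-subsidy: 861 - 1.2P = -165 + 5P gives P* = 5130/31, x* = 20535/31.
With the subsidy, sellers receive Ps = Pb + 67 for each unit, where Pb is the price buyers pay.
Supply in terms of Pb becomes xs = -165 + 5(Pb + 67) = 170 + 5Pb. Setting this equal to demand: 861 - 1.2Pb = 170 + 5Pb, so Pb = 3455/31.
Sellers receive Ps = 3455/31 + 67 = 5532/31; x' = 861 − 1.2·(3455/31) = 22545/31.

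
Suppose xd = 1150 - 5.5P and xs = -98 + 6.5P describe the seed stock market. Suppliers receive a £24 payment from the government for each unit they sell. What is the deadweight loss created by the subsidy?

Pre-subsidy: 1150 - 5.5P = -98 + 6.5P gives P* = 104, x* = 578.
With the subsidy, sellers receive Ps = Pb + 24 for each unit, where Pb is the price buyers pay.
Supply in terms of Pb becomes xs = -98 + 6.5(Pb + 24) = 58 + 6.5Pb. Setting this equal to demand: 1150 - 5.5Pb = 58 + 6.5Pb, so Pb = 91.
Sellers receive Ps = 91 + 24 = 115; x' = 1150 − 5.5·91 = 649.5.
The subsidy expands output by 649.5 − 578 = 71.5 past the efficient level; on those units the gap between marginal cost and willingness to pay runs from 0 up to 24.
DWL = ½ × 24 × 71.5 = 858.

Deadweight loss = £858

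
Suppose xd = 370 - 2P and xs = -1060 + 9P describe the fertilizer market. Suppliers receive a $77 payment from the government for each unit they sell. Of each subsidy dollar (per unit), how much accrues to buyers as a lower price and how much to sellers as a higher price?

Buyers gain $63 per unit; sellers gain $14 per unit

Pre-subsidy: 370 - 2P = -1060 + 9P gives P* = 130, x* = 110.
With the subsidy, sellers receive Ps = Pb + 77 for each unit, where Pb is the price buyers pay.
Supply in terms of Pb becomes xs = -1060 + 9(Pb + 77) = -367 + 9Pb. Setting this equal to demand: 370 - 2Pb = -367 + 9Pb, so Pb = 67.
Sellers receive Ps = 67 + 77 = 144; x' = 370 − 2·67 = 236.
Buyers' price falls by P* − Pb = 130 − 67 = 63; sellers' price rises by Ps − P* = 144 − 130 = 14.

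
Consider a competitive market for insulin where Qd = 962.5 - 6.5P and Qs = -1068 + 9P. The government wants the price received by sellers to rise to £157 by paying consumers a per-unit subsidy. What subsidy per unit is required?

At a seller price of 157, quantity supplied is -1068 + 9·157 = 345.
Buyers absorb 345 only when they pay Pb with 962.5 − 6.5·Pb = 345, i.e. Pb = 95.
s = Ps − Pb = 157 − 95 = 62.

Required subsidy s = £62 per unit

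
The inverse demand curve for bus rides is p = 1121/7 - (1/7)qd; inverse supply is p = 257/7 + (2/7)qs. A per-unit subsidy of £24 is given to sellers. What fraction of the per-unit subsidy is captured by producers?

Producer share = 2/3

Pre-subsidy: 1121/7 - (1/7)q = 257/7 + (2/7)q gives q* = 288 and p* = 119.
With the subsidy, sellers receive ps = pb + 24 for each unit, where pb is the price buyers pay.
On the curves, pb = 1121/7 - (1/7)q and ps = 257/7 + (2/7)q; the wedge ps − pb = 24 gives 257/7 + (2/7)q − (1121/7 - (1/7)q) = 24, so q' = 344.
Then pb = 1121/7 − (1/7)·344 = 111 and ps = 257/7 + (2/7)·344 = 135.
Buyers' price falls by p* − pb = 119 − 111 = 8; sellers' price rises by ps − p* = 135 − 119 = 16.
So producers capture 16/24 = 2/3 of each unit of subsidy.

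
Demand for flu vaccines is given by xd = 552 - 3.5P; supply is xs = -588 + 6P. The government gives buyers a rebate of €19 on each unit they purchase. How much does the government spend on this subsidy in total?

Government cost = €3306

Pre-subsidy: 552 - 3.5P = -588 + 6P gives P* = 120, x* = 132.
With the rebate, buyers effectively pay Pb = Ps − 19, where Ps is the price sellers receive.
Demand in terms of Ps becomes xd = 552 − 3.5(Ps − 19) = 618.5 - 3.5Ps. Setting this equal to supply: 618.5 - 3.5Ps = -588 + 6Ps, so Ps = 127.
Buyers pay Pb = 127 − 19 = 108; x' = -588 + 6·127 = 174.
Government outlay = subsidy × quantity = 19 × 174 = 3306.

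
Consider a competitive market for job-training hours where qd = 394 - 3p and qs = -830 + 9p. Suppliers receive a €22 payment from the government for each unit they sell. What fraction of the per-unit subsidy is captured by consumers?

Consumer share = 0.75

Pre-subsidy: 394 - 3p = -830 + 9p gives p* = 102, q* = 88.
With the subsidy, sellers receive ps = pb + 22 for each unit, where pb is the price buyers pay.
Supply in terms of pb becomes qs = -830 + 9(pb + 22) = -632 + 9pb. Setting this equal to demand: 394 - 3pb = -632 + 9pb, so pb = 85.5.
Sellers receive ps = 85.5 + 22 = 107.5; q' = 394 − 3·85.5 = 137.5.
Buyers' price falls by p* − pb = 102 − 85.5 = 16.5; sellers' price rises by ps − p* = 107.5 − 102 = 5.5.
So consumers capture 16.5/22 = 0.75 of each unit of subsidy.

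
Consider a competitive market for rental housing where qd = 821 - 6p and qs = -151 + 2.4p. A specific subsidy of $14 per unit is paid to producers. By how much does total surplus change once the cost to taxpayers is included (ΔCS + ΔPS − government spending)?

Net change in total surplus = -$168

Pre-subsidy: 821 - 6p = -151 + 2.4p gives p* = 810/7, q* = 887/7.
With the subsidy, sellers receive ps = pb + 14 for each unit, where pb is the price buyers pay.
Supply in terms of pb becomes qs = -151 + 2.4(pb + 14) = -117.4 + 2.4pb. Setting this equal to demand: 821 - 6pb = -117.4 + 2.4pb, so pb = 782/7.
Sellers receive ps = 782/7 + 14 = 880/7; q' = 821 − 6·(782/7) = 1055/7.
ΔCS = ½(887/7 + 1055/7)(810/7 − 782/7) = 3884/7; ΔPS = ½(887/7 + 1055/7)(880/7 − 810/7) = 9710/7.
Government spending = 14 × 1055/7 = 2110.
Net change = 3884/7 + 9710/7 − 2110 = -168. The loss equals the DWL triangle ½·14·24.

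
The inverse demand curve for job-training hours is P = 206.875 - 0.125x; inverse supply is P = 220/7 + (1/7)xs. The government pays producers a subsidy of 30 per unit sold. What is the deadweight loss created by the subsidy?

Pre-subsidy: 206.875 - 0.125x = 220/7 + (1/7)x gives x* = 655 and P* = 125.
With the subsidy, sellers receive Ps = Pb + 30 for each unit, where Pb is the price buyers pay.
On the curves, Pb = 206.875 - 0.125x and Ps = 220/7 + (1/7)x; the wedge Ps − Pb = 30 gives 220/7 + (1/7)x − (206.875 - 0.125x) = 30, so x' = 767.
Then Pb = 206.875 − 0.125·767 = 111 and Ps = 220/7 + (1/7)·767 = 141.
The subsidy expands output by 767 − 655 = 112 past the efficient level; on those units the gap between marginal cost and willingness to pay runs from 0 up to 30.
DWL = ½ × 30 × 112 = 1680.

Deadweight loss = 1680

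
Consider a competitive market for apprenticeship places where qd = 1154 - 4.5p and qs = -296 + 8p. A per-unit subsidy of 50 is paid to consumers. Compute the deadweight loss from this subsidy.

Deadweight loss = 3600

Pre-subsidy: 1154 - 4.5p = -296 + 8p gives p* = 116, q* = 632.
With the rebate, buyers effectively pay pb = ps − 50, where ps is the price sellers receive.
Demand in terms of ps becomes qd = 1154 − 4.5(ps − 50) = 1379 - 4.5ps. Setting this equal to supply: 1379 - 4.5ps = -296 + 8ps, so ps = 134.
Buyers pay pb = 134 − 50 = 84; q' = -296 + 8·134 = 776.
The subsidy expands output by 776 − 632 = 144 past the efficient level; on those units the gap between marginal cost and willingness to pay runs from 0 up to 50.
DWL = ½ × 50 × 144 = 3600.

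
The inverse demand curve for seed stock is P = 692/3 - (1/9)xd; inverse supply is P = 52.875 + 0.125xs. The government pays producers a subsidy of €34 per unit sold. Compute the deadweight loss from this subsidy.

Deadweight loss = €2448

Pre-subsidy: 692/3 - (1/9)x = 52.875 + 0.125x gives x* = 753 and P* = 147.
With the subsidy, sellers receive Ps = Pb + 34 for each unit, where Pb is the price buyers pay.
On the curves, Pb = 692/3 - (1/9)x and Ps = 52.875 + 0.125x; the wedge Ps − Pb = 34 gives 52.875 + 0.125x − (692/3 - (1/9)x) = 34, so x' = 897.
Then Pb = 692/3 − (1/9)·897 = 131 and Ps = 52.875 + 0.125·897 = 165.
The subsidy expands output by 897 − 753 = 144 past the efficient level; on those units the gap between marginal cost and willingness to pay runs from 0 up to 34.
DWL = ½ × 34 × 144 = 2448.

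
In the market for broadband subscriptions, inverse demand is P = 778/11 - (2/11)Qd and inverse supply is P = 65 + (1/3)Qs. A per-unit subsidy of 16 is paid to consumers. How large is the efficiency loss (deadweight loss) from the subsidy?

Deadweight loss = 4224/17

Pre-subsidy: 778/11 - (2/11)Q = 65 + (1/3)Q gives Q* = 189/17 and P* = 1168/17.
With the rebate, buyers effectively pay Pb = Ps − 16, where Ps is the price sellers receive.
On the curves, Pb = 778/11 - (2/11)Q and Ps = 65 + (1/3)Q; the wedge Ps − Pb = 16 gives 65 + (1/3)Q − (778/11 - (2/11)Q) = 16, so Q' = 717/17.
Then Pb = 778/11 − (2/11)·(717/17) = 1072/17 and Ps = 65 + (1/3)·(717/17) = 1344/17.
The subsidy expands output by 717/17 − 189/17 = 528/17 past the efficient level; on those units the gap between marginal cost and willingness to pay runs from 0 up to 16.
DWL = ½ × 16 × 528/17 = 4224/17.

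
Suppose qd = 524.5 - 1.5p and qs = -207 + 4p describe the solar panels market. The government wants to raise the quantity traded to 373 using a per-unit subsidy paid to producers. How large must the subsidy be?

At q = 373, invert demand for the buyer price: pb = (524.5 − 373)/1.5 = 101; invert supply for the seller price: ps = (373 − (-207))/4 = 145.
The subsidy must fill the gap: s = ps − pb = 145 − 101 = 44.

Required subsidy s = 44 per unit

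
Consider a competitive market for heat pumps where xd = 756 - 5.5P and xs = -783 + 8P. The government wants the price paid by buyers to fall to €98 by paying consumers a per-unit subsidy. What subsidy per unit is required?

Required subsidy s = €27 per unit

At a buyer price of 98, quantity demanded is 756 − 5.5·98 = 217.
Sellers supply 217 only when they receive Ps with -783 + 8·Ps = 217, i.e. Ps = 125.
s = Ps − Pb = 125 − 98 = 27.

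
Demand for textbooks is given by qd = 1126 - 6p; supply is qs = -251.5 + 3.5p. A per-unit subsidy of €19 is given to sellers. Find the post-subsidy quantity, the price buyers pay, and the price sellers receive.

q' = 298; buyers pay €138; sellers receive €157

Pre-subsidy: 1126 - 6p = -251.5 + 3.5p gives p* = 145, q* = 256.
With the subsidy, sellers receive ps = pb + 19 for each unit, where pb is the price buyers pay.
Supply in terms of pb becomes qs = -251.5 + 3.5(pb + 19) = -185 + 3.5pb. Setting this equal to demand: 1126 - 6pb = -185 + 3.5pb, so pb = 138.
Sellers receive ps = 138 + 19 = 157; q' = 1126 − 6·138 = 298.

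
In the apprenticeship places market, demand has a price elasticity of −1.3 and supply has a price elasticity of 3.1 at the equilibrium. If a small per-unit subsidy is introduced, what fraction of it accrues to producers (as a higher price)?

For a small subsidy around the equilibrium, the benefit split depends on the relative slopes, which at a point are proportional to the elasticities.
Buyer share = εs/(εs + |εd|) = 3.1/(3.1 + 1.3) = 31/44; seller share = |εd|/(εs + |εd|) = 13/44.
So producers capture 13/44 of the subsidy.

Producer share = 13/44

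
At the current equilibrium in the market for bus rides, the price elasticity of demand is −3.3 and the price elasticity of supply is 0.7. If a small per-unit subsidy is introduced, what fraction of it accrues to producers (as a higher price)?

For a small subsidy around the equilibrium, the benefit split depends on the relative slopes, which at a point are proportional to the elasticities.
Buyer share = εs/(εs + |εd|) = 0.7/(0.7 + 3.3) = 0.175; seller share = |εd|/(εs + |εd|) = 0.825.
So producers capture 0.825 of the subsidy.

Producer share = 0.825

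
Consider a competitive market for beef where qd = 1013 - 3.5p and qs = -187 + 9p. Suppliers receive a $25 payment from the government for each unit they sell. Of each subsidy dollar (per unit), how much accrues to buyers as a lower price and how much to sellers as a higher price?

Buyers gain $18 per unit; sellers gain $7 per unit

Pre-subsidy: 1013 - 3.5p = -187 + 9p gives p* = 96, q* = 677.
With the subsidy, sellers receive ps = pb + 25 for each unit, where pb is the price buyers pay.
Supply in terms of pb becomes qs = -187 + 9(pb + 25) = 38 + 9pb. Setting this equal to demand: 1013 - 3.5pb = 38 + 9pb, so pb = 78.
Sellers receive ps = 78 + 25 = 103; q' = 1013 − 3.5·78 = 740.
Buyers' price falls by p* − pb = 96 − 78 = 18; sellers' price rises by ps − p* = 103 − 96 = 7.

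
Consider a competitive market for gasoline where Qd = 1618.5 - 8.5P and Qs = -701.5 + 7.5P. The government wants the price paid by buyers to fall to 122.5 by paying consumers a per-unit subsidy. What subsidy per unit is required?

Required subsidy s = 48 per unit

At a buyer price of 122.5, quantity demanded is 1618.5 − 8.5·122.5 = 577.25.
Sellers supply 577.25 only when they receive Ps with -701.5 + 7.5·Ps = 577.25, i.e. Ps = 170.5.
s = Ps − Pb = 170.5 − 122.5 = 48.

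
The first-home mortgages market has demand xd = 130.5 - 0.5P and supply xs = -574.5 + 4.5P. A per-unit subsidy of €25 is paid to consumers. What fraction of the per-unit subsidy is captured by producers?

Pre-subsidy: 130.5 - 0.5P = -574.5 + 4.5P gives P* = 141, x* = 60.
With the rebate, buyers effectively pay Pb = Ps − 25, where Ps is the price sellers receive.
Demand in terms of Ps becomes xd = 130.5 − 0.5(Ps − 25) = 143 - 0.5Ps. Setting this equal to supply: 143 - 0.5Ps = -574.5 + 4.5Ps, so Ps = 143.5.
Buyers pay Pb = 143.5 − 25 = 118.5; x' = -574.5 + 4.5·143.5 = 71.25.
Buyers' price falls by P* − Pb = 141 − 118.5 = 22.5; sellers' price rises by Ps − P* = 143.5 − 141 = 2.5.
So producers capture 2.5/25 = 0.1 of each unit of subsidy.

Producer share = 0.1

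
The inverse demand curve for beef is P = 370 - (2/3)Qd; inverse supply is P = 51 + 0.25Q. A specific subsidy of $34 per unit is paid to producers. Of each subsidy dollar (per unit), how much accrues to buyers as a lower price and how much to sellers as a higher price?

Pre-subsidy: 370 - (2/3)Q = 51 + 0.25Q gives Q* = 348 and P* = 138.
With the subsidy, sellers receive Ps = Pb + 34 for each unit, where Pb is the price buyers pay.
On the curves, Pb = 370 - (2/3)Q and Ps = 51 + 0.25Q; the wedge Ps − Pb = 34 gives 51 + 0.25Q − (370 - (2/3)Q) = 34, so Q' = 4236/11.
Then Pb = 370 − (2/3)·(4236/11) = 1246/11 and Ps = 51 + 0.25·(4236/11) = 1620/11.
Buyers' price falls by P* − Pb = 138 − 1246/11 = 272/11; sellers' price rises by Ps − P* = 1620/11 − 138 = 102/11.

Buyers gain 272/11 per unit; sellers gain 102/11 per unit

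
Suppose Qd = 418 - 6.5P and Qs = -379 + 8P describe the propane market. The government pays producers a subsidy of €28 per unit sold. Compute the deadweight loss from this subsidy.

Deadweight loss = 40768/29

Pre-subsidy: 418 - 6.5P = -379 + 8P gives P* = 1594/29, Q* = 1761/29.
With the subsidy, sellers receive Ps = Pb + 28 for each unit, where Pb is the price buyers pay.
Supply in terms of Pb becomes Qs = -379 + 8(Pb + 28) = -155 + 8Pb. Setting this equal to demand: 418 - 6.5Pb = -155 + 8Pb, so Pb = 1146/29.
Sellers receive Ps = 1146/29 + 28 = 1958/29; Q' = 418 − 6.5·(1146/29) = 4673/29.
The subsidy expands output by 4673/29 − 1761/29 = 2912/29 past the efficient level; on those units the gap between marginal cost and willingness to pay runs from 0 up to 28.
DWL = ½ × 28 × 2912/29 = 40768/29.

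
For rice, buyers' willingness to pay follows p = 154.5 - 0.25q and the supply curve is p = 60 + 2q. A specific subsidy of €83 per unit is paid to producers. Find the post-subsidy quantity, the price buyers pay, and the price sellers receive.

q' = 710/9; buyers pay 1213/9; sellers receive 1960/9

Pre-subsidy: 154.5 - 0.25q = 60 + 2q gives q* = 42 and p* = 144.
With the subsidy, sellers receive ps = pb + 83 for each unit, where pb is the price buyers pay.
On the curves, pb = 154.5 - 0.25q and ps = 60 + 2q; the wedge ps − pb = 83 gives 60 + 2q − (154.5 - 0.25q) = 83, so q' = 710/9.
Then pb = 154.5 − 0.25·(710/9) = 1213/9 and ps = 60 + 2·(710/9) = 1960/9.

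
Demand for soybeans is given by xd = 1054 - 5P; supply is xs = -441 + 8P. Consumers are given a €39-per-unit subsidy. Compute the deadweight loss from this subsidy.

Deadweight loss = €2340

Pre-subsidy: 1054 - 5P = -441 + 8P gives P* = 115, x* = 479.
With the rebate, buyers effectively pay Pb = Ps − 39, where Ps is the price sellers receive.
Demand in terms of Ps becomes xd = 1054 − 5(Ps − 39) = 1249 - 5Ps. Setting this equal to supply: 1249 - 5Ps = -441 + 8Ps, so Ps = 130.
Buyers pay Pb = 130 − 39 = 91; x' = -441 + 8·130 = 599.
The subsidy expands output by 599 − 479 = 120 past the efficient level; on those units the gap between marginal cost and willingness to pay runs from 0 up to 39.
DWL = ½ × 39 × 120 = 2340.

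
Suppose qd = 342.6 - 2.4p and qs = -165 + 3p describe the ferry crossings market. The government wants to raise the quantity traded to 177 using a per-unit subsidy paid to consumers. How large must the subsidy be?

At q = 177, invert demand for the buyer price: pb = (342.6 − 177)/2.4 = 69; invert supply for the seller price: ps = (177 − (-165))/3 = 114.
The subsidy must fill the gap: s = ps − pb = 114 − 69 = 45.

Required subsidy s = 45 per unit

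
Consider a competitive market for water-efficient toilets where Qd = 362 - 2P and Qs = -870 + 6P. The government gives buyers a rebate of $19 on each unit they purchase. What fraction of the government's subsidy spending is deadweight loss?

DWL / government spending = 19/110

Pre-subsidy: 362 - 2P = -870 + 6P gives P* = 154, Q* = 54.
With the rebate, buyers effectively pay Pb = Ps − 19, where Ps is the price sellers receive.
Demand in terms of Ps becomes Qd = 362 − 2(Ps − 19) = 400 - 2Ps. Setting this equal to supply: 400 - 2Ps = -870 + 6Ps, so Ps = 158.75.
Buyers pay Pb = 158.75 − 19 = 139.75; Q' = -870 + 6·158.75 = 82.5.
ΔCS = ½(54 + 82.5)(154 − 139.75) = 972.5625; ΔPS = ½(54 + 82.5)(158.75 − 154) = 324.1875.
Government spending = 19 × 82.5 = 1567.5.
DWL = ½ × 19 × (82.5 − 54) = 270.75; fraction = 270.75 / 1567.5 = 19/110.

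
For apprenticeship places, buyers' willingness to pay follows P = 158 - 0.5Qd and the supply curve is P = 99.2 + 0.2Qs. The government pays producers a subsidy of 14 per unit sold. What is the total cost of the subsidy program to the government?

Pre-subsidy: 158 - 0.5Q = 99.2 + 0.2Q gives Q* = 84 and P* = 116.
With the subsidy, sellers receive Ps = Pb + 14 for each unit, where Pb is the price buyers pay.
On the curves, Pb = 158 - 0.5Q and Ps = 99.2 + 0.2Q; the wedge Ps − Pb = 14 gives 99.2 + 0.2Q − (158 - 0.5Q) = 14, so Q' = 104.
Then Pb = 158 − 0.5·104 = 106 and Ps = 99.2 + 0.2·104 = 120.
Government outlay = subsidy × quantity = 14 × 104 = 1456.

Government cost = 1456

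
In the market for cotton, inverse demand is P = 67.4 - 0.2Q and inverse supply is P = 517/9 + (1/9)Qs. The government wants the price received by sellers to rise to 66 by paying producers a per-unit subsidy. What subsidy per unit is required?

At a seller price of 66, quantity supplied is -517 + 9·66 = 77.
Buyers absorb 77 only when they pay Pb = 67.4 − 0.2·77 = 52.
s = Ps − Pb = 66 − 52 = 14.

Required subsidy s = 14 per unit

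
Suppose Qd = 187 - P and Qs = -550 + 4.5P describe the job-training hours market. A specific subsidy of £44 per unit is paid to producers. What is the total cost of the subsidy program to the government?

Government cost = £3916

Pre-subsidy: 187 - P = -550 + 4.5P gives P* = 134, Q* = 53.
With the subsidy, sellers receive Ps = Pb + 44 for each unit, where Pb is the price buyers pay.
Supply in terms of Pb becomes Qs = -550 + 4.5(Pb + 44) = -352 + 4.5Pb. Setting this equal to demand: 187 - Pb = -352 + 4.5Pb, so Pb = 98.
Sellers receive Ps = 98 + 44 = 142; Q' = 187 − 1·98 = 89.
Government outlay = subsidy × quantity = 44 × 89 = 3916.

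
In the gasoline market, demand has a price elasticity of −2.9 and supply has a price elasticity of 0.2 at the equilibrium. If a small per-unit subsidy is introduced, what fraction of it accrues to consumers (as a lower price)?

For a small subsidy around the equilibrium, the benefit split depends on the relative slopes, which at a point are proportional to the elasticities.
Buyer share = εs/(εs + |εd|) = 0.2/(0.2 + 2.9) = 2/31; seller share = |εd|/(εs + |εd|) = 29/31.

Consumer share = 2/31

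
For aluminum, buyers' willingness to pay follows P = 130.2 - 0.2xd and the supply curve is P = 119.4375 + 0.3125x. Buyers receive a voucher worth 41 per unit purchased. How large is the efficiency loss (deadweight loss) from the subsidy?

Deadweight loss = 1640

Pre-subsidy: 130.2 - 0.2x = 119.4375 + 0.3125x gives x* = 21 and P* = 126.
With the rebate, buyers effectively pay Pb = Ps − 41, where Ps is the price sellers receive.
On the curves, Pb = 130.2 - 0.2x and Ps = 119.4375 + 0.3125x; the wedge Ps − Pb = 41 gives 119.4375 + 0.3125x − (130.2 - 0.2x) = 41, so x' = 101.
Then Pb = 130.2 − 0.2·101 = 110 and Ps = 119.4375 + 0.3125·101 = 151.
The subsidy expands output by 101 − 21 = 80 past the efficient level; on those units the gap between marginal cost and willingness to pay runs from 0 up to 41.
DWL = ½ × 41 × 80 = 1640.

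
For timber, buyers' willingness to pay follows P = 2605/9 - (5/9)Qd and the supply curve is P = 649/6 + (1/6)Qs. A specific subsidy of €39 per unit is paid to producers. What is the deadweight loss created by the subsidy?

Deadweight loss = €1053

Pre-subsidy: 2605/9 - (5/9)Q = 649/6 + (1/6)Q gives Q* = 251 and P* = 150.
With the subsidy, sellers receive Ps = Pb + 39 for each unit, where Pb is the price buyers pay.
On the curves, Pb = 2605/9 - (5/9)Q and Ps = 649/6 + (1/6)Q; the wedge Ps − Pb = 39 gives 649/6 + (1/6)Q − (2605/9 - (5/9)Q) = 39, so Q' = 305.
Then Pb = 2605/9 − (5/9)·305 = 120 and Ps = 649/6 + (1/6)·305 = 159.
The subsidy expands output by 305 − 251 = 54 past the efficient level; on those units the gap between marginal cost and willingness to pay runs from 0 up to 39.
DWL = ½ × 39 × 54 = 1053.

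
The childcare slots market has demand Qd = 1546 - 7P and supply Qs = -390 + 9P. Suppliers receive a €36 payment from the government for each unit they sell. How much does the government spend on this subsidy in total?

Government cost = €30267

Pre-subsidy: 1546 - 7P = -390 + 9P gives P* = 121, Q* = 699.
With the subsidy, sellers receive Ps = Pb + 36 for each unit, where Pb is the price buyers pay.
Supply in terms of Pb becomes Qs = -390 + 9(Pb + 36) = -66 + 9Pb. Setting this equal to demand: 1546 - 7Pb = -66 + 9Pb, so Pb = 100.75.
Sellers receive Ps = 100.75 + 36 = 136.75; Q' = 1546 − 7·100.75 = 840.75.
Government outlay = subsidy × quantity = 36 × 840.75 = 30267.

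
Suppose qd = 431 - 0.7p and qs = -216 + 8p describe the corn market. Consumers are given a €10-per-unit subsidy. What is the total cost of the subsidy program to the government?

Pre-subsidy: 431 - 0.7p = -216 + 8p gives p* = 6470/87, q* = 32968/87.
With the rebate, buyers effectively pay pb = ps − 10, where ps is the price sellers receive.
Demand in terms of ps becomes qd = 431 − 0.7(ps − 10) = 438 - 0.7ps. Setting this equal to supply: 438 - 0.7ps = -216 + 8ps, so ps = 2180/29.
Buyers pay pb = 2180/29 − 10 = 1890/29; q' = -216 + 8·(2180/29) = 11176/29.
Government outlay = subsidy × quantity = 10 × 11176/29 = 111760/29.

Government cost = 111760/29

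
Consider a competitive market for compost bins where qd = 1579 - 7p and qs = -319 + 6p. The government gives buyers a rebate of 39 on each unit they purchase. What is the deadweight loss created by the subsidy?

Deadweight loss = 2457

Pre-subsidy: 1579 - 7p = -319 + 6p gives p* = 146, q* = 557.
With the rebate, buyers effectively pay pb = ps − 39, where ps is the price sellers receive.
Demand in terms of ps becomes qd = 1579 − 7(ps − 39) = 1852 - 7ps. Setting this equal to supply: 1852 - 7ps = -319 + 6ps, so ps = 167.
Buyers pay pb = 167 − 39 = 128; q' = -319 + 6·167 = 683.
The subsidy expands output by 683 − 557 = 126 past the efficient level; on those units the gap between marginal cost and willingness to pay runs from 0 up to 39.
DWL = ½ × 39 × 126 = 2457.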